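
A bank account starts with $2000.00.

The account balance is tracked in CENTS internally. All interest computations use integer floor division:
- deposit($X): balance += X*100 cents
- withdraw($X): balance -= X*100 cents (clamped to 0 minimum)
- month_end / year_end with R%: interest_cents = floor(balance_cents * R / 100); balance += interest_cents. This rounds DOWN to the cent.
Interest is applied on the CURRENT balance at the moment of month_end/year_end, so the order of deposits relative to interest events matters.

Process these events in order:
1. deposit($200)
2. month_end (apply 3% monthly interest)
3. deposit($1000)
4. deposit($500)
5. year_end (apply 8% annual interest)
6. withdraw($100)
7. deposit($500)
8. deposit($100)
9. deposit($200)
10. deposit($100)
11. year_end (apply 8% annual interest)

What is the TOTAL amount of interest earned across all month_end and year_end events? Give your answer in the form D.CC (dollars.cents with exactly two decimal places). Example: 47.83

After 1 (deposit($200)): balance=$2200.00 total_interest=$0.00
After 2 (month_end (apply 3% monthly interest)): balance=$2266.00 total_interest=$66.00
After 3 (deposit($1000)): balance=$3266.00 total_interest=$66.00
After 4 (deposit($500)): balance=$3766.00 total_interest=$66.00
After 5 (year_end (apply 8% annual interest)): balance=$4067.28 total_interest=$367.28
After 6 (withdraw($100)): balance=$3967.28 total_interest=$367.28
After 7 (deposit($500)): balance=$4467.28 total_interest=$367.28
After 8 (deposit($100)): balance=$4567.28 total_interest=$367.28
After 9 (deposit($200)): balance=$4767.28 total_interest=$367.28
After 10 (deposit($100)): balance=$4867.28 total_interest=$367.28
After 11 (year_end (apply 8% annual interest)): balance=$5256.66 total_interest=$756.66

Answer: 756.66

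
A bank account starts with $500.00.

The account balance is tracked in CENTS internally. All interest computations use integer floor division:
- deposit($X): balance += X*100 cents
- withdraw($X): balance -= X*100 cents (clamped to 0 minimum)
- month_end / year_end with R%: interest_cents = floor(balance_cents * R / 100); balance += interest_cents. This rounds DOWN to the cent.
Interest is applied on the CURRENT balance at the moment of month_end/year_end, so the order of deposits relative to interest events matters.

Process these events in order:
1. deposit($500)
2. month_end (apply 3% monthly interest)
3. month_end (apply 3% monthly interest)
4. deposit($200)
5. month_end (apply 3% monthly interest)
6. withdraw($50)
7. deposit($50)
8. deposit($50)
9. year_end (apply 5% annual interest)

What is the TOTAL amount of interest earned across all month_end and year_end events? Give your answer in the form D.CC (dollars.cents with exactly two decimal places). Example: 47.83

Answer: 166.15

Derivation:
After 1 (deposit($500)): balance=$1000.00 total_interest=$0.00
After 2 (month_end (apply 3% monthly interest)): balance=$1030.00 total_interest=$30.00
After 3 (month_end (apply 3% monthly interest)): balance=$1060.90 total_interest=$60.90
After 4 (deposit($200)): balance=$1260.90 total_interest=$60.90
After 5 (month_end (apply 3% monthly interest)): balance=$1298.72 total_interest=$98.72
After 6 (withdraw($50)): balance=$1248.72 total_interest=$98.72
After 7 (deposit($50)): balance=$1298.72 total_interest=$98.72
After 8 (deposit($50)): balance=$1348.72 total_interest=$98.72
After 9 (year_end (apply 5% annual interest)): balance=$1416.15 total_interest=$166.15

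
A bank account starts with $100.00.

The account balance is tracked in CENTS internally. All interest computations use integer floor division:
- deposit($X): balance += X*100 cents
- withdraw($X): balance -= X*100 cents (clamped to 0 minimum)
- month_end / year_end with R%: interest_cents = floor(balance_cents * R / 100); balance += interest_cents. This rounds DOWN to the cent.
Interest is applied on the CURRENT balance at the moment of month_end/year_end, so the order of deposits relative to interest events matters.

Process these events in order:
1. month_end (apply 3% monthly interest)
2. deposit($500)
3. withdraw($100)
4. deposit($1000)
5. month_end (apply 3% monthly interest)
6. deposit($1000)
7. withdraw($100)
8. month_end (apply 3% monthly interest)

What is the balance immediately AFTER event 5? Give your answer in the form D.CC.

After 1 (month_end (apply 3% monthly interest)): balance=$103.00 total_interest=$3.00
After 2 (deposit($500)): balance=$603.00 total_interest=$3.00
After 3 (withdraw($100)): balance=$503.00 total_interest=$3.00
After 4 (deposit($1000)): balance=$1503.00 total_interest=$3.00
After 5 (month_end (apply 3% monthly interest)): balance=$1548.09 total_interest=$48.09

Answer: 1548.09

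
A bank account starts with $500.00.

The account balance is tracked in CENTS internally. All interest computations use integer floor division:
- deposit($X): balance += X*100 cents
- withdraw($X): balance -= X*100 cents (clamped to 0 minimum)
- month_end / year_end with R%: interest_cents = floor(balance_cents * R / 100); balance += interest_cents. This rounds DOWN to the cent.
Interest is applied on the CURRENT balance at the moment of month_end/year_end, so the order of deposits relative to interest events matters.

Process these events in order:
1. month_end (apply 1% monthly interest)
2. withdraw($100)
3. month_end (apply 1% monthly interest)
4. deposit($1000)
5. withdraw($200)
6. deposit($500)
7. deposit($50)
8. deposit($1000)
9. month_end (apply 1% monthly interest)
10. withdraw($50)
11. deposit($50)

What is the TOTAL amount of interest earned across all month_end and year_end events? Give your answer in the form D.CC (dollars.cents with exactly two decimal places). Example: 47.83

Answer: 36.64

Derivation:
After 1 (month_end (apply 1% monthly interest)): balance=$505.00 total_interest=$5.00
After 2 (withdraw($100)): balance=$405.00 total_interest=$5.00
After 3 (month_end (apply 1% monthly interest)): balance=$409.05 total_interest=$9.05
After 4 (deposit($1000)): balance=$1409.05 total_interest=$9.05
After 5 (withdraw($200)): balance=$1209.05 total_interest=$9.05
After 6 (deposit($500)): balance=$1709.05 total_interest=$9.05
After 7 (deposit($50)): balance=$1759.05 total_interest=$9.05
After 8 (deposit($1000)): balance=$2759.05 total_interest=$9.05
After 9 (month_end (apply 1% monthly interest)): balance=$2786.64 total_interest=$36.64
After 10 (withdraw($50)): balance=$2736.64 total_interest=$36.64
After 11 (deposit($50)): balance=$2786.64 total_interest=$36.64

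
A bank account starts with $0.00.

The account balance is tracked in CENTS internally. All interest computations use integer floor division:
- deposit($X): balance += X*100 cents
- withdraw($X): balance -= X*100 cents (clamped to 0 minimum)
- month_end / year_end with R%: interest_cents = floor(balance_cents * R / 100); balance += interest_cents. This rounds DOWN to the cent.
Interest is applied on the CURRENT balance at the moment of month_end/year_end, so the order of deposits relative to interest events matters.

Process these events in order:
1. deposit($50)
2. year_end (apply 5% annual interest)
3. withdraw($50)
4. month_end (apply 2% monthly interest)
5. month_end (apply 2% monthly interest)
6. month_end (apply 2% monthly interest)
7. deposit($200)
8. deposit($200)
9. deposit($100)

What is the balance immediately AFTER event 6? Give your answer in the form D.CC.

After 1 (deposit($50)): balance=$50.00 total_interest=$0.00
After 2 (year_end (apply 5% annual interest)): balance=$52.50 total_interest=$2.50
After 3 (withdraw($50)): balance=$2.50 total_interest=$2.50
After 4 (month_end (apply 2% monthly interest)): balance=$2.55 total_interest=$2.55
After 5 (month_end (apply 2% monthly interest)): balance=$2.60 total_interest=$2.60
After 6 (month_end (apply 2% monthly interest)): balance=$2.65 total_interest=$2.65

Answer: 2.65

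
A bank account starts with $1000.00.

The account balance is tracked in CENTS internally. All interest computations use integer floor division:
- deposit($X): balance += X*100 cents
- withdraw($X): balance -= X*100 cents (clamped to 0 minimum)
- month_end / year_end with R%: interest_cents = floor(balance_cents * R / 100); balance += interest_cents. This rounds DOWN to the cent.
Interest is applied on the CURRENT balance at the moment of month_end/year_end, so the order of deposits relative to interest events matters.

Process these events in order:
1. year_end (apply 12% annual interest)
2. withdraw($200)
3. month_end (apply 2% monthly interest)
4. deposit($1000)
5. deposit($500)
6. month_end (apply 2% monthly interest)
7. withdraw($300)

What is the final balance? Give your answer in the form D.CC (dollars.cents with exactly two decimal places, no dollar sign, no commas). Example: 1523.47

After 1 (year_end (apply 12% annual interest)): balance=$1120.00 total_interest=$120.00
After 2 (withdraw($200)): balance=$920.00 total_interest=$120.00
After 3 (month_end (apply 2% monthly interest)): balance=$938.40 total_interest=$138.40
After 4 (deposit($1000)): balance=$1938.40 total_interest=$138.40
After 5 (deposit($500)): balance=$2438.40 total_interest=$138.40
After 6 (month_end (apply 2% monthly interest)): balance=$2487.16 total_interest=$187.16
After 7 (withdraw($300)): balance=$2187.16 total_interest=$187.16

Answer: 2187.16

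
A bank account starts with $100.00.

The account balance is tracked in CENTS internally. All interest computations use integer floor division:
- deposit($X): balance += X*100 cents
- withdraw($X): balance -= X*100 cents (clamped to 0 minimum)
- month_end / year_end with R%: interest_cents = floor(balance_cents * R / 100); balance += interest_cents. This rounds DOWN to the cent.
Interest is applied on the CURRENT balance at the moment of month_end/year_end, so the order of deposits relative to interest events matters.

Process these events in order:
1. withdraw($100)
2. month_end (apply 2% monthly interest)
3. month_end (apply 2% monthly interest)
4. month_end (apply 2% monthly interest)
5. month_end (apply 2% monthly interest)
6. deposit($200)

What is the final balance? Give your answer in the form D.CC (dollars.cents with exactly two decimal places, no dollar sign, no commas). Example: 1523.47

Answer: 200.00

Derivation:
After 1 (withdraw($100)): balance=$0.00 total_interest=$0.00
After 2 (month_end (apply 2% monthly interest)): balance=$0.00 total_interest=$0.00
After 3 (month_end (apply 2% monthly interest)): balance=$0.00 total_interest=$0.00
After 4 (month_end (apply 2% monthly interest)): balance=$0.00 total_interest=$0.00
After 5 (month_end (apply 2% monthly interest)): balance=$0.00 total_interest=$0.00
After 6 (deposit($200)): balance=$200.00 total_interest=$0.00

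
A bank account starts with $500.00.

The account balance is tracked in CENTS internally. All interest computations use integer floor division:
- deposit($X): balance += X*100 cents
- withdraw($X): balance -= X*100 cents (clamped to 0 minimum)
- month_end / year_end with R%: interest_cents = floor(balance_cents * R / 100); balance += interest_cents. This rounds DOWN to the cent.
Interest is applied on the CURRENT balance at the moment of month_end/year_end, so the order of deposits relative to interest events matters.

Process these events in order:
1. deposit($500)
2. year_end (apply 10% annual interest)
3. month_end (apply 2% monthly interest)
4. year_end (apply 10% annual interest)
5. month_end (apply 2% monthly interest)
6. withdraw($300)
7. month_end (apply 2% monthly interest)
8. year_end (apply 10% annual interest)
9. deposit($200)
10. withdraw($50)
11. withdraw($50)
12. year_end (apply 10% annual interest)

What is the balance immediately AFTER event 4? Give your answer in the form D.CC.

Answer: 1234.20

Derivation:
After 1 (deposit($500)): balance=$1000.00 total_interest=$0.00
After 2 (year_end (apply 10% annual interest)): balance=$1100.00 total_interest=$100.00
After 3 (month_end (apply 2% monthly interest)): balance=$1122.00 total_interest=$122.00
After 4 (year_end (apply 10% annual interest)): balance=$1234.20 total_interest=$234.20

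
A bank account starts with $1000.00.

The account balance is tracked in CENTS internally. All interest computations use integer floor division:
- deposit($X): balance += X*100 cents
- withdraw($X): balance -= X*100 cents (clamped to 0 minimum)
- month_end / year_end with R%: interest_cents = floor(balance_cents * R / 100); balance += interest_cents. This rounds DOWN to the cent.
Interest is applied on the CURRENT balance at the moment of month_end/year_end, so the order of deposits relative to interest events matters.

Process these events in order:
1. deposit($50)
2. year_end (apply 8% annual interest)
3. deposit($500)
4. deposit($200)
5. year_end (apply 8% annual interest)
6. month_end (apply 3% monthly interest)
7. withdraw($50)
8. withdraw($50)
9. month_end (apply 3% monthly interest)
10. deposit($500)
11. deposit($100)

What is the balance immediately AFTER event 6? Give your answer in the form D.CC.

Answer: 2040.14

Derivation:
After 1 (deposit($50)): balance=$1050.00 total_interest=$0.00
After 2 (year_end (apply 8% annual interest)): balance=$1134.00 total_interest=$84.00
After 3 (deposit($500)): balance=$1634.00 total_interest=$84.00
After 4 (deposit($200)): balance=$1834.00 total_interest=$84.00
After 5 (year_end (apply 8% annual interest)): balance=$1980.72 total_interest=$230.72
After 6 (month_end (apply 3% monthly interest)): balance=$2040.14 total_interest=$290.14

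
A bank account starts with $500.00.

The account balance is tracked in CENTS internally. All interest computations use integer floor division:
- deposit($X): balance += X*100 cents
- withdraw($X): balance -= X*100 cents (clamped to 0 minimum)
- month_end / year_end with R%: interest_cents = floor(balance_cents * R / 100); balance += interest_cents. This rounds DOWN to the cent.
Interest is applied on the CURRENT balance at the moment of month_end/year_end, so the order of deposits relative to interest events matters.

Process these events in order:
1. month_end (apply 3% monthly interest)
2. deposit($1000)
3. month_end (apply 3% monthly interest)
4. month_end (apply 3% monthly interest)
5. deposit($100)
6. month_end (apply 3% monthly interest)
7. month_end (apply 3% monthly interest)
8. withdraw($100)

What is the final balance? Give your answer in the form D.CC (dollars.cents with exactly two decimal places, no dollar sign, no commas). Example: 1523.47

Answer: 1711.22

Derivation:
After 1 (month_end (apply 3% monthly interest)): balance=$515.00 total_interest=$15.00
After 2 (deposit($1000)): balance=$1515.00 total_interest=$15.00
After 3 (month_end (apply 3% monthly interest)): balance=$1560.45 total_interest=$60.45
After 4 (month_end (apply 3% monthly interest)): balance=$1607.26 total_interest=$107.26
After 5 (deposit($100)): balance=$1707.26 total_interest=$107.26
After 6 (month_end (apply 3% monthly interest)): balance=$1758.47 total_interest=$158.47
After 7 (month_end (apply 3% monthly interest)): balance=$1811.22 total_interest=$211.22
After 8 (withdraw($100)): balance=$1711.22 total_interest=$211.22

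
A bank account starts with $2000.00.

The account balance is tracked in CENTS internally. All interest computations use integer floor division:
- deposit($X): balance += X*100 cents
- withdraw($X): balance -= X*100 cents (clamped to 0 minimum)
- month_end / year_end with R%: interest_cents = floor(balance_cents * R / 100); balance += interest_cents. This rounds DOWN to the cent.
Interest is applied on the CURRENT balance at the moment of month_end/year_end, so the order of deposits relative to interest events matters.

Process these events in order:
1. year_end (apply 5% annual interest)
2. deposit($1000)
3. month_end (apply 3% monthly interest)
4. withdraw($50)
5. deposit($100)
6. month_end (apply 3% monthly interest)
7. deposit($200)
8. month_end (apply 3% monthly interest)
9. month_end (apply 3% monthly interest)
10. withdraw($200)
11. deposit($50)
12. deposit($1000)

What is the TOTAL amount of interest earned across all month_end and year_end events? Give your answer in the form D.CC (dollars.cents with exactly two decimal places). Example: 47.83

Answer: 505.88

Derivation:
After 1 (year_end (apply 5% annual interest)): balance=$2100.00 total_interest=$100.00
After 2 (deposit($1000)): balance=$3100.00 total_interest=$100.00
After 3 (month_end (apply 3% monthly interest)): balance=$3193.00 total_interest=$193.00
After 4 (withdraw($50)): balance=$3143.00 total_interest=$193.00
After 5 (deposit($100)): balance=$3243.00 total_interest=$193.00
After 6 (month_end (apply 3% monthly interest)): balance=$3340.29 total_interest=$290.29
After 7 (deposit($200)): balance=$3540.29 total_interest=$290.29
After 8 (month_end (apply 3% monthly interest)): balance=$3646.49 total_interest=$396.49
After 9 (month_end (apply 3% monthly interest)): balance=$3755.88 total_interest=$505.88
After 10 (withdraw($200)): balance=$3555.88 total_interest=$505.88
After 11 (deposit($50)): balance=$3605.88 total_interest=$505.88
After 12 (deposit($1000)): balance=$4605.88 total_interest=$505.88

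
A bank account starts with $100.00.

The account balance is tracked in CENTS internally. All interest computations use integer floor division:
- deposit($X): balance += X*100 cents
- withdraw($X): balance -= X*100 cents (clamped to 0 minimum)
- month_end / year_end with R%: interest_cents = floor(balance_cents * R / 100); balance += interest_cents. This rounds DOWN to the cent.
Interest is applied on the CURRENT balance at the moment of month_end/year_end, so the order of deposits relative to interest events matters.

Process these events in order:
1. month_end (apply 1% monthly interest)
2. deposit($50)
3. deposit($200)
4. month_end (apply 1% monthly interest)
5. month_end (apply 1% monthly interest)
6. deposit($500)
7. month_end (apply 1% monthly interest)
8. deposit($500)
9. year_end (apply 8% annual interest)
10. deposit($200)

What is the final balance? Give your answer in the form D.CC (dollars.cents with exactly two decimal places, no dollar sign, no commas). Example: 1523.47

Answer: 1675.96

Derivation:
After 1 (month_end (apply 1% monthly interest)): balance=$101.00 total_interest=$1.00
After 2 (deposit($50)): balance=$151.00 total_interest=$1.00
After 3 (deposit($200)): balance=$351.00 total_interest=$1.00
After 4 (month_end (apply 1% monthly interest)): balance=$354.51 total_interest=$4.51
After 5 (month_end (apply 1% monthly interest)): balance=$358.05 total_interest=$8.05
After 6 (deposit($500)): balance=$858.05 total_interest=$8.05
After 7 (month_end (apply 1% monthly interest)): balance=$866.63 total_interest=$16.63
After 8 (deposit($500)): balance=$1366.63 total_interest=$16.63
After 9 (year_end (apply 8% annual interest)): balance=$1475.96 total_interest=$125.96
After 10 (deposit($200)): balance=$1675.96 total_interest=$125.96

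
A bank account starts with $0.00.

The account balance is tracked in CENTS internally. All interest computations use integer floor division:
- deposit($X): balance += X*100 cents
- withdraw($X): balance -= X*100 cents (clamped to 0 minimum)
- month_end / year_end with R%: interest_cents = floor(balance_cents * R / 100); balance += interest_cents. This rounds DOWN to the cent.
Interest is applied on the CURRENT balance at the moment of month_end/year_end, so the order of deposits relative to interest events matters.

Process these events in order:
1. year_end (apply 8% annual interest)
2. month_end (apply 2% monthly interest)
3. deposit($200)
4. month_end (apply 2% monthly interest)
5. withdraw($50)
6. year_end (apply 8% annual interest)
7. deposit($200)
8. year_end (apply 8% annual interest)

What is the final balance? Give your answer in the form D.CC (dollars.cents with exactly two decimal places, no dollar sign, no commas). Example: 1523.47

Answer: 395.62

Derivation:
After 1 (year_end (apply 8% annual interest)): balance=$0.00 total_interest=$0.00
After 2 (month_end (apply 2% monthly interest)): balance=$0.00 total_interest=$0.00
After 3 (deposit($200)): balance=$200.00 total_interest=$0.00
After 4 (month_end (apply 2% monthly interest)): balance=$204.00 total_interest=$4.00
After 5 (withdraw($50)): balance=$154.00 total_interest=$4.00
After 6 (year_end (apply 8% annual interest)): balance=$166.32 total_interest=$16.32
After 7 (deposit($200)): balance=$366.32 total_interest=$16.32
After 8 (year_end (apply 8% annual interest)): balance=$395.62 total_interest=$45.62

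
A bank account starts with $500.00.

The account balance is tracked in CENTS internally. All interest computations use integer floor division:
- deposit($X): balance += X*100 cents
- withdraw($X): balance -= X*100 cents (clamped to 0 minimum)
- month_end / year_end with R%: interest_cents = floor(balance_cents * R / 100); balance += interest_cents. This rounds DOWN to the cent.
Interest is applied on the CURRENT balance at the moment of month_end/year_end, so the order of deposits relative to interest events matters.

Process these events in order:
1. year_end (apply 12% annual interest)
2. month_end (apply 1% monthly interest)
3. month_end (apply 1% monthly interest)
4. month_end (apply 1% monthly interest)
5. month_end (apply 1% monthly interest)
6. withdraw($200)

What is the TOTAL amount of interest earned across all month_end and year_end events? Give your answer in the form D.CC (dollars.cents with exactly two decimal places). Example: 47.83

Answer: 82.72

Derivation:
After 1 (year_end (apply 12% annual interest)): balance=$560.00 total_interest=$60.00
After 2 (month_end (apply 1% monthly interest)): balance=$565.60 total_interest=$65.60
After 3 (month_end (apply 1% monthly interest)): balance=$571.25 total_interest=$71.25
After 4 (month_end (apply 1% monthly interest)): balance=$576.96 total_interest=$76.96
After 5 (month_end (apply 1% monthly interest)): balance=$582.72 total_interest=$82.72
After 6 (withdraw($200)): balance=$382.72 total_interest=$82.72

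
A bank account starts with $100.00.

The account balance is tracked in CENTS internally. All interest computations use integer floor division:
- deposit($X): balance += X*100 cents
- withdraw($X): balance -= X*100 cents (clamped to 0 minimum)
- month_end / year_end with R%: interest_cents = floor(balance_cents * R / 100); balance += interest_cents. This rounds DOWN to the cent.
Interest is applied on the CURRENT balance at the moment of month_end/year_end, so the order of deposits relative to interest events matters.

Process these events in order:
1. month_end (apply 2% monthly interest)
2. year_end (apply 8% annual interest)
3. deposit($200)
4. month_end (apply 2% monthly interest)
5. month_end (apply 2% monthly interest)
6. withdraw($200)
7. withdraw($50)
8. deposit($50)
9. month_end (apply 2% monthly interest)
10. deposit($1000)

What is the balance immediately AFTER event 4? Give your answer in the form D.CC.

Answer: 316.36

Derivation:
After 1 (month_end (apply 2% monthly interest)): balance=$102.00 total_interest=$2.00
After 2 (year_end (apply 8% annual interest)): balance=$110.16 total_interest=$10.16
After 3 (deposit($200)): balance=$310.16 total_interest=$10.16
After 4 (month_end (apply 2% monthly interest)): balance=$316.36 total_interest=$16.36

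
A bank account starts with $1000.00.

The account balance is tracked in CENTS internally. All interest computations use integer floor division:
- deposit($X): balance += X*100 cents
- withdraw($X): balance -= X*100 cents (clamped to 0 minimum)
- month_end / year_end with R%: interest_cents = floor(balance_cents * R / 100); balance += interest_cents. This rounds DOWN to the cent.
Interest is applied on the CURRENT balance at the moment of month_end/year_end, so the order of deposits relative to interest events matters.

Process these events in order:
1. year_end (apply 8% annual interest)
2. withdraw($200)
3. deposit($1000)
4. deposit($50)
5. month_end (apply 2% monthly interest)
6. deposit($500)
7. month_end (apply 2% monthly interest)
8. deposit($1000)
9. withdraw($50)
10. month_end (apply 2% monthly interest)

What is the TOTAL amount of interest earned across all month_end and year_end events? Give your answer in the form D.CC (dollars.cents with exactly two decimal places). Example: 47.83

Answer: 237.32

Derivation:
After 1 (year_end (apply 8% annual interest)): balance=$1080.00 total_interest=$80.00
After 2 (withdraw($200)): balance=$880.00 total_interest=$80.00
After 3 (deposit($1000)): balance=$1880.00 total_interest=$80.00
After 4 (deposit($50)): balance=$1930.00 total_interest=$80.00
After 5 (month_end (apply 2% monthly interest)): balance=$1968.60 total_interest=$118.60
After 6 (deposit($500)): balance=$2468.60 total_interest=$118.60
After 7 (month_end (apply 2% monthly interest)): balance=$2517.97 total_interest=$167.97
After 8 (deposit($1000)): balance=$3517.97 total_interest=$167.97
After 9 (withdraw($50)): balance=$3467.97 total_interest=$167.97
After 10 (month_end (apply 2% monthly interest)): balance=$3537.32 total_interest=$237.32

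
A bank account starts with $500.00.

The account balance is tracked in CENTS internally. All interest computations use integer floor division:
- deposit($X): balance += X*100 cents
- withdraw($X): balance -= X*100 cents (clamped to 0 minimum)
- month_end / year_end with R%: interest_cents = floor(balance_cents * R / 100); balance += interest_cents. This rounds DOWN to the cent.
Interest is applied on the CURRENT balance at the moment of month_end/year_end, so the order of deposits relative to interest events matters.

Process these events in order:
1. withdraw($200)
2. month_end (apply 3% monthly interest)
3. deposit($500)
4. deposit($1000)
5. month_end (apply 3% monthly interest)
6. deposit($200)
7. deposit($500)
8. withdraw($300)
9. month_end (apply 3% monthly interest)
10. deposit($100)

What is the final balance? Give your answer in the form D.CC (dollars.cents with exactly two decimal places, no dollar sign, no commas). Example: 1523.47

After 1 (withdraw($200)): balance=$300.00 total_interest=$0.00
After 2 (month_end (apply 3% monthly interest)): balance=$309.00 total_interest=$9.00
After 3 (deposit($500)): balance=$809.00 total_interest=$9.00
After 4 (deposit($1000)): balance=$1809.00 total_interest=$9.00
After 5 (month_end (apply 3% monthly interest)): balance=$1863.27 total_interest=$63.27
After 6 (deposit($200)): balance=$2063.27 total_interest=$63.27
After 7 (deposit($500)): balance=$2563.27 total_interest=$63.27
After 8 (withdraw($300)): balance=$2263.27 total_interest=$63.27
After 9 (month_end (apply 3% monthly interest)): balance=$2331.16 total_interest=$131.16
After 10 (deposit($100)): balance=$2431.16 total_interest=$131.16

Answer: 2431.16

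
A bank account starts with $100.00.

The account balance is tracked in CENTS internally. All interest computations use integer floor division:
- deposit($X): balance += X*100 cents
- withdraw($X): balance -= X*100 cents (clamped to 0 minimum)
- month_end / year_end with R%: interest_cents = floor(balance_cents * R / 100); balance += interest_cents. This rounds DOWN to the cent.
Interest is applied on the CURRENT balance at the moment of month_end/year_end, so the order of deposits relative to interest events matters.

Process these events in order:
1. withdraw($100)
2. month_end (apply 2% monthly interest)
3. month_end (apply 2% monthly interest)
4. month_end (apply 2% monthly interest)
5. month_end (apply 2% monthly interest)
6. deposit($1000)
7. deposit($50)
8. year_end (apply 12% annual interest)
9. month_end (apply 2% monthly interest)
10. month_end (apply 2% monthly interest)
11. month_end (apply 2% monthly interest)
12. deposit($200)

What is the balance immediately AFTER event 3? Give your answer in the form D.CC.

After 1 (withdraw($100)): balance=$0.00 total_interest=$0.00
After 2 (month_end (apply 2% monthly interest)): balance=$0.00 total_interest=$0.00
After 3 (month_end (apply 2% monthly interest)): balance=$0.00 total_interest=$0.00

Answer: 0.00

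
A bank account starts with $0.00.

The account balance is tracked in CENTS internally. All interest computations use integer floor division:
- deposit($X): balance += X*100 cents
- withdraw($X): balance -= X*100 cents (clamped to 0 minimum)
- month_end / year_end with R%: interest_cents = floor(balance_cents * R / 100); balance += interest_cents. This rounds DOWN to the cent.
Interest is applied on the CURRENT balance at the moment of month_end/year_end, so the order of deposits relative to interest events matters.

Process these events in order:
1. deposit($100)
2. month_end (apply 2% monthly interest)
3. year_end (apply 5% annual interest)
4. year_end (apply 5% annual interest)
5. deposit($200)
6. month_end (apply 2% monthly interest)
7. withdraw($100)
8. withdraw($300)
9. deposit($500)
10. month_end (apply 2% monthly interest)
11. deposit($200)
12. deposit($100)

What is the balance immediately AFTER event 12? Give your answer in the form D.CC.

Answer: 810.00

Derivation:
After 1 (deposit($100)): balance=$100.00 total_interest=$0.00
After 2 (month_end (apply 2% monthly interest)): balance=$102.00 total_interest=$2.00
After 3 (year_end (apply 5% annual interest)): balance=$107.10 total_interest=$7.10
After 4 (year_end (apply 5% annual interest)): balance=$112.45 total_interest=$12.45
After 5 (deposit($200)): balance=$312.45 total_interest=$12.45
After 6 (month_end (apply 2% monthly interest)): balance=$318.69 total_interest=$18.69
After 7 (withdraw($100)): balance=$218.69 total_interest=$18.69
After 8 (withdraw($300)): balance=$0.00 total_interest=$18.69
After 9 (deposit($500)): balance=$500.00 total_interest=$18.69
After 10 (month_end (apply 2% monthly interest)): balance=$510.00 total_interest=$28.69
After 11 (deposit($200)): balance=$710.00 total_interest=$28.69
After 12 (deposit($100)): balance=$810.00 total_interest=$28.69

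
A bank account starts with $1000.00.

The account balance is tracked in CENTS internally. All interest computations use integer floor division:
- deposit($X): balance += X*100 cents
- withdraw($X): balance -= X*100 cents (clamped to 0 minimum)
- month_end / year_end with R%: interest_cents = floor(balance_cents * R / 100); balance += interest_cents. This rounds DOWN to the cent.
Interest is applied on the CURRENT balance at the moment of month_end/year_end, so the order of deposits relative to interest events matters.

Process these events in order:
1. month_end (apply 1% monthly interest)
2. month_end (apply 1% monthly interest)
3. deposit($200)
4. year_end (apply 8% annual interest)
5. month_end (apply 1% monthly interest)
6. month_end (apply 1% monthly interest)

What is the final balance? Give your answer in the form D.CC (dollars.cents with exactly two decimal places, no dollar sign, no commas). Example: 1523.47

After 1 (month_end (apply 1% monthly interest)): balance=$1010.00 total_interest=$10.00
After 2 (month_end (apply 1% monthly interest)): balance=$1020.10 total_interest=$20.10
After 3 (deposit($200)): balance=$1220.10 total_interest=$20.10
After 4 (year_end (apply 8% annual interest)): balance=$1317.70 total_interest=$117.70
After 5 (month_end (apply 1% monthly interest)): balance=$1330.87 total_interest=$130.87
After 6 (month_end (apply 1% monthly interest)): balance=$1344.17 total_interest=$144.17

Answer: 1344.17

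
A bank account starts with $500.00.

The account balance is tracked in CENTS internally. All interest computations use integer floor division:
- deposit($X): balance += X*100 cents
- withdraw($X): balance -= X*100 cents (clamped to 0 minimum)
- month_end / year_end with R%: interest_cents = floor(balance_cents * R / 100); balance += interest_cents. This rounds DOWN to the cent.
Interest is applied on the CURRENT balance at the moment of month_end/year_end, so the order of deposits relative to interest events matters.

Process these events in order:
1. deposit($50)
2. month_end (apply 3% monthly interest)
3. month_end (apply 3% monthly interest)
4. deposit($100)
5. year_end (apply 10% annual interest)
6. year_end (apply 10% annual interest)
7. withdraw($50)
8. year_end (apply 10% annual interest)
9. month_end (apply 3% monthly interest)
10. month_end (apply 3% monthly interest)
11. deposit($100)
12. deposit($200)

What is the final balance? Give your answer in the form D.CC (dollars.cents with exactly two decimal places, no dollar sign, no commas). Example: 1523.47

Answer: 1206.76

Derivation:
After 1 (deposit($50)): balance=$550.00 total_interest=$0.00
After 2 (month_end (apply 3% monthly interest)): balance=$566.50 total_interest=$16.50
After 3 (month_end (apply 3% monthly interest)): balance=$583.49 total_interest=$33.49
After 4 (deposit($100)): balance=$683.49 total_interest=$33.49
After 5 (year_end (apply 10% annual interest)): balance=$751.83 total_interest=$101.83
After 6 (year_end (apply 10% annual interest)): balance=$827.01 total_interest=$177.01
After 7 (withdraw($50)): balance=$777.01 total_interest=$177.01
After 8 (year_end (apply 10% annual interest)): balance=$854.71 total_interest=$254.71
After 9 (month_end (apply 3% monthly interest)): balance=$880.35 total_interest=$280.35
After 10 (month_end (apply 3% monthly interest)): balance=$906.76 total_interest=$306.76
After 11 (deposit($100)): balance=$1006.76 total_interest=$306.76
After 12 (deposit($200)): balance=$1206.76 total_interest=$306.76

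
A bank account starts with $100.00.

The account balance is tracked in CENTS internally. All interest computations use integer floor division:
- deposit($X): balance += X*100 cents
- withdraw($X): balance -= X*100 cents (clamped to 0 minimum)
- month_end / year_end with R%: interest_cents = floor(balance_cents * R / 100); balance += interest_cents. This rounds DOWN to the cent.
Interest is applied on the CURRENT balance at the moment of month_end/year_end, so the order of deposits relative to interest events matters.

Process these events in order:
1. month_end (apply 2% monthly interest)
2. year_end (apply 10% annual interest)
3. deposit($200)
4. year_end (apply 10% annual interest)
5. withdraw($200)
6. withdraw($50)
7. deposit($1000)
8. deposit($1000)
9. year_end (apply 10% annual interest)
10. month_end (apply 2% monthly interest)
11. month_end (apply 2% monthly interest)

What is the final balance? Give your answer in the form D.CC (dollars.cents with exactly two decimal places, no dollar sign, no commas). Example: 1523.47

Answer: 2395.78

Derivation:
After 1 (month_end (apply 2% monthly interest)): balance=$102.00 total_interest=$2.00
After 2 (year_end (apply 10% annual interest)): balance=$112.20 total_interest=$12.20
After 3 (deposit($200)): balance=$312.20 total_interest=$12.20
After 4 (year_end (apply 10% annual interest)): balance=$343.42 total_interest=$43.42
After 5 (withdraw($200)): balance=$143.42 total_interest=$43.42
After 6 (withdraw($50)): balance=$93.42 total_interest=$43.42
After 7 (deposit($1000)): balance=$1093.42 total_interest=$43.42
After 8 (deposit($1000)): balance=$2093.42 total_interest=$43.42
After 9 (year_end (apply 10% annual interest)): balance=$2302.76 total_interest=$252.76
After 10 (month_end (apply 2% monthly interest)): balance=$2348.81 total_interest=$298.81
After 11 (month_end (apply 2% monthly interest)): balance=$2395.78 total_interest=$345.78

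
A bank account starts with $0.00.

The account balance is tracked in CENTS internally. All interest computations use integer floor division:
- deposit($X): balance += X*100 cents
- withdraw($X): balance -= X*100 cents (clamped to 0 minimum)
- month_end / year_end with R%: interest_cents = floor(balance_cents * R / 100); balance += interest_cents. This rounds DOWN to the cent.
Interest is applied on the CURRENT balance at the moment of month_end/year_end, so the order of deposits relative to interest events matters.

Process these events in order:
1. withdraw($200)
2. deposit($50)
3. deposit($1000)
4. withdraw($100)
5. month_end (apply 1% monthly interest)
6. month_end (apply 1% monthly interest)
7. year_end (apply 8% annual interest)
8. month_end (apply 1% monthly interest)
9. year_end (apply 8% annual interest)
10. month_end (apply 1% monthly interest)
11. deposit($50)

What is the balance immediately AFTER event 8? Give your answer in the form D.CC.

After 1 (withdraw($200)): balance=$0.00 total_interest=$0.00
After 2 (deposit($50)): balance=$50.00 total_interest=$0.00
After 3 (deposit($1000)): balance=$1050.00 total_interest=$0.00
After 4 (withdraw($100)): balance=$950.00 total_interest=$0.00
After 5 (month_end (apply 1% monthly interest)): balance=$959.50 total_interest=$9.50
After 6 (month_end (apply 1% monthly interest)): balance=$969.09 total_interest=$19.09
After 7 (year_end (apply 8% annual interest)): balance=$1046.61 total_interest=$96.61
After 8 (month_end (apply 1% monthly interest)): balance=$1057.07 total_interest=$107.07

Answer: 1057.07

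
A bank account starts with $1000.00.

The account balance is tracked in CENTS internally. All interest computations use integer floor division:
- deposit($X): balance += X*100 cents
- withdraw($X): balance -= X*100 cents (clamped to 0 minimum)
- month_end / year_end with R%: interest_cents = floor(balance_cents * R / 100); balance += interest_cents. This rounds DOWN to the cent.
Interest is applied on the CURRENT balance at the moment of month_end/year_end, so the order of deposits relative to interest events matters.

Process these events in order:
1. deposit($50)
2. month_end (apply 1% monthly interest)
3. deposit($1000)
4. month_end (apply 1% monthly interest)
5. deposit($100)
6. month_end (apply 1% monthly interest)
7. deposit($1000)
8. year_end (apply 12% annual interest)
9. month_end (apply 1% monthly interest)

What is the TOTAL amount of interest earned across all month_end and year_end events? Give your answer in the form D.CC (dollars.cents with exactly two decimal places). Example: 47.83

Answer: 473.12

Derivation:
After 1 (deposit($50)): balance=$1050.00 total_interest=$0.00
After 2 (month_end (apply 1% monthly interest)): balance=$1060.50 total_interest=$10.50
After 3 (deposit($1000)): balance=$2060.50 total_interest=$10.50
After 4 (month_end (apply 1% monthly interest)): balance=$2081.10 total_interest=$31.10
After 5 (deposit($100)): balance=$2181.10 total_interest=$31.10
After 6 (month_end (apply 1% monthly interest)): balance=$2202.91 total_interest=$52.91
After 7 (deposit($1000)): balance=$3202.91 total_interest=$52.91
After 8 (year_end (apply 12% annual interest)): balance=$3587.25 total_interest=$437.25
After 9 (month_end (apply 1% monthly interest)): balance=$3623.12 total_interest=$473.12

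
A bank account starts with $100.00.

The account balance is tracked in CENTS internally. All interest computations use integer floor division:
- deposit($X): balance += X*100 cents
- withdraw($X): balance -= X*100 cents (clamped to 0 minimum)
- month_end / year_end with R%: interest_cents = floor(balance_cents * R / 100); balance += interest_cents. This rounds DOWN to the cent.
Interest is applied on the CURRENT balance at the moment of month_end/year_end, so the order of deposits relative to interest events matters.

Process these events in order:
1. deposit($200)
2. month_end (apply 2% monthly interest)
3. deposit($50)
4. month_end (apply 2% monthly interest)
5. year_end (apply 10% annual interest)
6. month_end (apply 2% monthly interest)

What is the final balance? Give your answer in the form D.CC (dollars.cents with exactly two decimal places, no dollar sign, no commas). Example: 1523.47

After 1 (deposit($200)): balance=$300.00 total_interest=$0.00
After 2 (month_end (apply 2% monthly interest)): balance=$306.00 total_interest=$6.00
After 3 (deposit($50)): balance=$356.00 total_interest=$6.00
After 4 (month_end (apply 2% monthly interest)): balance=$363.12 total_interest=$13.12
After 5 (year_end (apply 10% annual interest)): balance=$399.43 total_interest=$49.43
After 6 (month_end (apply 2% monthly interest)): balance=$407.41 total_interest=$57.41

Answer: 407.41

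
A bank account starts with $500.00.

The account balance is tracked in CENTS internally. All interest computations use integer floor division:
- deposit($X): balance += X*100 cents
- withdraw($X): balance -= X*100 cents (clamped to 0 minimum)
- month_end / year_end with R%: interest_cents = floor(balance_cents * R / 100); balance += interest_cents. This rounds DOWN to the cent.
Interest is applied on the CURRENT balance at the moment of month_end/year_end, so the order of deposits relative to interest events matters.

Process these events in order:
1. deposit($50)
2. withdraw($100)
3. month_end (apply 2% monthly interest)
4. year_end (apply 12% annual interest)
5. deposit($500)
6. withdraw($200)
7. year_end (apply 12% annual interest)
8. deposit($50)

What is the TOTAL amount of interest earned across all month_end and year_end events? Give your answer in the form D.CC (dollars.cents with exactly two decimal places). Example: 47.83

After 1 (deposit($50)): balance=$550.00 total_interest=$0.00
After 2 (withdraw($100)): balance=$450.00 total_interest=$0.00
After 3 (month_end (apply 2% monthly interest)): balance=$459.00 total_interest=$9.00
After 4 (year_end (apply 12% annual interest)): balance=$514.08 total_interest=$64.08
After 5 (deposit($500)): balance=$1014.08 total_interest=$64.08
After 6 (withdraw($200)): balance=$814.08 total_interest=$64.08
After 7 (year_end (apply 12% annual interest)): balance=$911.76 total_interest=$161.76
After 8 (deposit($50)): balance=$961.76 total_interest=$161.76

Answer: 161.76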